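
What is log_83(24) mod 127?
119

Baby-step giant-step with step n = ⌈√127⌉ = 12.
Baby steps 83^j mod 127 (j:value) for j=0..11: 0:1, 1:83, 2:31, 3:33, 4:72, 5:7, 6:73, 7:90, 8:104, 9:123, 10:49, 11:3.
Giant-step multiplier: 83^(-12) ≡ 83^(126-12) = 83^114 ≡ 76 (mod 127).
Giant steps γ_i = 24·76^i mod 127: γ_0=24, γ_1=46, γ_2=67, γ_3=12, γ_4=23, γ_5=97, γ_6=6, γ_7=75, γ_8=112, γ_9=3 (in table at j=11).
x = i·n + j = 9·12 + 11 = 119.
Check: 83^119 ≡ 24 (mod 127).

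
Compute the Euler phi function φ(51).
32

51 = 3 × 17
φ(n) = n × ∏(1 - 1/p) for each prime p dividing n
φ(51) = 51 × (1 - 1/3) × (1 - 1/17) = 32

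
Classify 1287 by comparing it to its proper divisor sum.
deficient

Proper divisors of 1287: sum = 1 + 3 + 9 + 11 + 13 + 33 + 39 + 99 + 117 + 143 + 429 = 897
Since 897 < 1287, 1287 is deficient.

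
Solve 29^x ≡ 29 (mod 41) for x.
1

Baby-step giant-step with step n = ⌈√41⌉ = 7.
Baby steps 29^j mod 41 (j:value) for j=0..6: 0:1, 1:29, 2:21, 3:35, 4:31, 5:38, 6:36.
h = 29 is already in the table at j=1, so x = 1.
Check: 29^1 ≡ 29 (mod 41).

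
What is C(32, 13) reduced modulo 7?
0

Using Lucas' theorem:
Write n=32 and k=13 in base 7:
n in base 7: [4, 4]
k in base 7: [1, 6]
C(32,13) mod 7 = ∏ C(n_i, k_i) mod 7
Digit binomials (mod 7): C(4,1) = 4; C(4,6) = 0 (k_i > n_i)
Product: 4 × 0 = 0 ≡ 0 (mod 7)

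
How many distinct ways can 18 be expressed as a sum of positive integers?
385

p(n) counts ways to write n as a sum of positive integers (order ignored).
Euler's pentagonal recurrence: p(k) = p(k-1) + p(k-2) - p(k-5) - p(k-7) + p(k-12) + p(k-15) - ... (offsets j(3j∓1)/2, signs ++--, p(0)=1, p(<0)=0).
DP table for k = 0..17: p(0)=1, p(1)=1, p(2)=2, p(3)=3, p(4)=5, p(5)=7, p(6)=11, p(7)=15, p(8)=22, p(9)=30, p(10)=42, p(11)=56, p(12)=77, p(13)=101, p(14)=135, p(15)=176, p(16)=231, p(17)=297.
Final step: p(18) = p(17) + p(16) - p(13) - p(11) + p(6) + p(3)
= 297 + 231 - 101 - 56 + 11 + 3
= 385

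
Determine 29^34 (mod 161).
29

Repeated squaring. Binary of 34 = 100010.
29^1 ≡ 29 (mod 161); 29^2 ≡ 36 (mod 161); 29^4 ≡ 8 (mod 161); 29^8 ≡ 64 (mod 161); 29^16 ≡ 71 (mod 161); 29^32 ≡ 50 (mod 161)
29^34 = 29^2 × 29^32 ≡ 29 (mod 161)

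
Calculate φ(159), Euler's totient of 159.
104

159 = 3 × 53
φ(n) = n × ∏(1 - 1/p) for each prime p dividing n
φ(159) = 159 × (1 - 1/3) × (1 - 1/53) = 104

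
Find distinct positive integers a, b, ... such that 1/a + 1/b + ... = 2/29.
1/15 + 1/435

Greedy algorithm:
2/29: ceiling(29/2) = 15, use 1/15
1/435: ceiling(435/1) = 435, use 1/435
Result: 2/29 = 1/15 + 1/435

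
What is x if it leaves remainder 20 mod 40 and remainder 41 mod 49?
580

Using Chinese Remainder Theorem:
M = 40 × 49 = 1960
M1 = 49, M2 = 40
y1 = 49^(-1) mod 40 = 9
y2 = 40^(-1) mod 49 = 38
x = (20×49×9 + 41×40×38) mod 1960 = 580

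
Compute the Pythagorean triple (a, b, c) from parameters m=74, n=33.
(4387, 4884, 6565)

Euclid's formula: a = m² - n², b = 2mn, c = m² + n²
m = 74, n = 33
a = 74² - 33² = 5476 - 1089 = 4387
b = 2 × 74 × 33 = 4884
c = 74² + 33² = 5476 + 1089 = 6565
Verification: 4387² + 4884² = 19245769 + 23853456 = 43099225 = 6565² ✓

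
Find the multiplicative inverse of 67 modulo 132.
67

gcd(67, 132) = 1, so the inverse exists.
Extended Euclidean algorithm on (132, 67):
132 = 1 × 67 + 65  ⟹  65 = (1)·132 + (-1)·67
67 = 1 × 65 + 2  ⟹  2 = (-1)·132 + (2)·67
65 = 32 × 2 + 1  ⟹  1 = (33)·132 + (-65)·67
So (-65)·67 ≡ 1 (mod 132), i.e. 67^(-1) ≡ -65 ≡ 67 (mod 132).
Check: 67 × 67 = 4489 ≡ 1 (mod 132)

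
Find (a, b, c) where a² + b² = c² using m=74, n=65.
(1251, 9620, 9701)

Euclid's formula: a = m² - n², b = 2mn, c = m² + n²
m = 74, n = 65
a = 74² - 65² = 5476 - 4225 = 1251
b = 2 × 74 × 65 = 9620
c = 74² + 65² = 5476 + 4225 = 9701
Verification: 1251² + 9620² = 1565001 + 92544400 = 94109401 = 9701² ✓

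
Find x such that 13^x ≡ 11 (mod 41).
13

Baby-step giant-step with step n = ⌈√41⌉ = 7.
Baby steps 13^j mod 41 (j:value) for j=0..6: 0:1, 1:13, 2:5, 3:24, 4:25, 5:38, 6:2.
Giant-step multiplier: 13^(-7) ≡ 13^(40-7) = 13^33 ≡ 30 (mod 41).
Giant steps γ_i = 11·30^i mod 41: γ_0=11, γ_1=2 (in table at j=6).
x = i·n + j = 1·7 + 6 = 13.
Check: 13^13 ≡ 11 (mod 41).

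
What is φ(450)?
120

450 = 2 × 3^2 × 5^2
φ(n) = n × ∏(1 - 1/p) for each prime p dividing n
φ(450) = 450 × (1 - 1/2) × (1 - 1/3) × (1 - 1/5) = 120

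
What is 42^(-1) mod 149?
110

gcd(42, 149) = 1, so the inverse exists.
Extended Euclidean algorithm on (149, 42):
149 = 3 × 42 + 23  ⟹  23 = (1)·149 + (-3)·42
42 = 1 × 23 + 19  ⟹  19 = (-1)·149 + (4)·42
23 = 1 × 19 + 4  ⟹  4 = (2)·149 + (-7)·42
19 = 4 × 4 + 3  ⟹  3 = (-9)·149 + (32)·42
4 = 1 × 3 + 1  ⟹  1 = (11)·149 + (-39)·42
So (-39)·42 ≡ 1 (mod 149), i.e. 42^(-1) ≡ -39 ≡ 110 (mod 149).
Check: 42 × 110 = 4620 ≡ 1 (mod 149)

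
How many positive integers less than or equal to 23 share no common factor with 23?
22

23 = 23
φ(n) = n × ∏(1 - 1/p) for each prime p dividing n
φ(23) = 23 × (1 - 1/23) = 22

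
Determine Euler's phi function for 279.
180

279 = 3^2 × 31
φ(n) = n × ∏(1 - 1/p) for each prime p dividing n
φ(279) = 279 × (1 - 1/3) × (1 - 1/31) = 180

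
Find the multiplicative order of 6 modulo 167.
83

167 is prime, so ord(6) divides φ(167) = 166.
Divisors of 166: 1, 2, 83, 166.
Repeated squaring: 6^1 ≡ 6, 6^2 ≡ 36, 6^4 ≡ 127, 6^8 ≡ 97, 6^16 ≡ 57, 6^32 ≡ 76, 6^64 ≡ 98, 6^128 ≡ 85 (mod 167).
Test 6^d mod 167 for each divisor d in increasing order:
6^1 ≡ 6
6^2 ≡ 36
6^83 = 6^64·6^16·6^2·6^1 ≡ 1  ← first divisor giving 1
The order is 83.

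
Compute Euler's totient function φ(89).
88

89 = 89
φ(n) = n × ∏(1 - 1/p) for each prime p dividing n
φ(89) = 89 × (1 - 1/89) = 88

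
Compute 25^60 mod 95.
30

Repeated squaring. Binary of 60 = 111100.
25^1 ≡ 25 (mod 95); 25^2 ≡ 55 (mod 95); 25^4 ≡ 80 (mod 95); 25^8 ≡ 35 (mod 95); 25^16 ≡ 85 (mod 95); 25^32 ≡ 5 (mod 95)
25^60 = 25^4 × 25^8 × 25^16 × 25^32 ≡ 30 (mod 95)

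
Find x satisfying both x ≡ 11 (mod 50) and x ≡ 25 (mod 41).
1911

Using Chinese Remainder Theorem:
M = 50 × 41 = 2050
M1 = 41, M2 = 50
y1 = 41^(-1) mod 50 = 11
y2 = 50^(-1) mod 41 = 32
x = (11×41×11 + 25×50×32) mod 2050 = 1911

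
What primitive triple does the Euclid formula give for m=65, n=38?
(2781, 4940, 5669)

Euclid's formula: a = m² - n², b = 2mn, c = m² + n²
m = 65, n = 38
a = 65² - 38² = 4225 - 1444 = 2781
b = 2 × 65 × 38 = 4940
c = 65² + 38² = 4225 + 1444 = 5669
Verification: 2781² + 4940² = 7733961 + 24403600 = 32137561 = 5669² ✓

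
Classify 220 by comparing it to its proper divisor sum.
abundant

Proper divisors of 220: sum = 1 + 2 + 4 + 5 + 10 + 11 + 20 + 22 + 44 + 55 + 110 = 284
Since 284 > 220, 220 is abundant.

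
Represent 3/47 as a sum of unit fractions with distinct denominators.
1/16 + 1/752

Greedy algorithm:
3/47: ceiling(47/3) = 16, use 1/16
1/752: ceiling(752/1) = 752, use 1/752
Result: 3/47 = 1/16 + 1/752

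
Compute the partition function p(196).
2814570987591

p(n) counts ways to write n as a sum of positive integers (order ignored).
Euler's pentagonal recurrence: p(k) = p(k-1) + p(k-2) - p(k-5) - p(k-7) + p(k-12) + p(k-15) - ... (offsets j(3j∓1)/2, signs ++--, p(0)=1, p(<0)=0).
DP table for k = 0..195: p(0)=1, p(1)=1, p(2)=2, p(3)=3, p(4)=5, p(5)=7, p(6)=11, p(7)=15, p(8)=22, p(9)=30, p(10)=42, p(11)=56, p(12)=77, p(13)=101, p(14)=135, p(15)=176, p(16)=231, p(17)=297, p(18)=385, p(19)=490, p(20)=627, p(21)=792, p(22)=1002, p(23)=1255, p(24)=1575, p(25)=1958, p(26)=2436, p(27)=3010, p(28)=3718, p(29)=4565, p(30)=5604, p(31)=6842, p(32)=8349, p(33)=10143, p(34)=12310, p(35)=14883, p(36)=17977, p(37)=21637, p(38)=26015, p(39)=31185, p(40)=37338, p(41)=44583, p(42)=53174, p(43)=63261, p(44)=75175, p(45)=89134, p(46)=105558, p(47)=124754, p(48)=147273, p(49)=173525, p(50)=204226, p(51)=239943, p(52)=281589, p(53)=329931, p(54)=386155, p(55)=451276, p(56)=526823, p(57)=614154, p(58)=715220, p(59)=831820, p(60)=966467, p(61)=1121505, p(62)=1300156, p(63)=1505499, p(64)=1741630, p(65)=2012558, p(66)=2323520, p(67)=2679689, p(68)=3087735, p(69)=3554345, p(70)=4087968, p(71)=4697205, p(72)=5392783, p(73)=6185689, p(74)=7089500, p(75)=8118264, p(76)=9289091, p(77)=10619863, p(78)=12132164, p(79)=13848650, p(80)=15796476, p(81)=18004327, p(82)=20506255, p(83)=23338469, p(84)=26543660, p(85)=30167357, p(86)=34262962, p(87)=38887673, p(88)=44108109, p(89)=49995925, p(90)=56634173, p(91)=64112359, p(92)=72533807, p(93)=82010177, p(94)=92669720, p(95)=104651419, p(96)=118114304, p(97)=133230930, p(98)=150198136, p(99)=169229875, p(100)=190569292, p(101)=214481126, p(102)=241265379, p(103)=271248950, p(104)=304801365, p(105)=342325709, p(106)=384276336, p(107)=431149389, p(108)=483502844, p(109)=541946240, p(110)=607163746, p(111)=679903203, p(112)=761002156, p(113)=851376628, p(114)=952050665, p(115)=1064144451, p(116)=1188908248, p(117)=1327710076, p(118)=1482074143, p(119)=1653668665, p(120)=1844349560, p(121)=2056148051, p(122)=2291320912, p(123)=2552338241, p(124)=2841940500, p(125)=3163127352, p(126)=3519222692, p(127)=3913864295, p(128)=4351078600, p(129)=4835271870, p(130)=5371315400, p(131)=5964539504, p(132)=6620830889, p(133)=7346629512, p(134)=8149040695, p(135)=9035836076, p(136)=10015581680, p(137)=11097645016, p(138)=12292341831, p(139)=13610949895, p(140)=15065878135, p(141)=16670689208, p(142)=18440293320, p(143)=20390982757, p(144)=22540654445, p(145)=24908858009, p(146)=27517052599, p(147)=30388671978, p(148)=33549419497, p(149)=37027355200, p(150)=40853235313, p(151)=45060624582, p(152)=49686288421, p(153)=54770336324, p(154)=60356673280, p(155)=66493182097, p(156)=73232243759, p(157)=80630964769, p(158)=88751778802, p(159)=97662728555, p(160)=107438159466, p(161)=118159068427, p(162)=129913904637, p(163)=142798995930, p(164)=156919475295, p(165)=172389800255, p(166)=189334822579, p(167)=207890420102, p(168)=228204732751, p(169)=250438925115, p(170)=274768617130, p(171)=301384802048, p(172)=330495499613, p(173)=362326859895, p(174)=397125074750, p(175)=435157697830, p(176)=476715857290, p(177)=522115831195, p(178)=571701605655, p(179)=625846753120, p(180)=684957390936, p(181)=749474411781, p(182)=819876908323, p(183)=896684817527, p(184)=980462880430, p(185)=1071823774337, p(186)=1171432692373, p(187)=1280011042268, p(188)=1398341745571, p(189)=1527273599625, p(190)=1667727404093, p(191)=1820701100652, p(192)=1987276856363, p(193)=2168627105469, p(194)=2366022741845, p(195)=2580840212973.
Final step: p(196) = p(195) + p(194) - p(191) - p(189) + p(184) + p(181) - p(174) - p(170) + p(161) + p(156) - p(145) - p(139) + p(126) + p(119) - p(104) - p(96) + p(79) + p(70) - p(51) - p(41) + p(20) + p(9)
= 2580840212973 + 2366022741845 - 1820701100652 - 1527273599625 + 980462880430 + 749474411781 - 397125074750 - 274768617130 + 118159068427 + 73232243759 - 24908858009 - 13610949895 + 3519222692 + 1653668665 - 304801365 - 118114304 + 13848650 + 4087968 - 239943 - 44583 + 627 + 30
= 2814570987591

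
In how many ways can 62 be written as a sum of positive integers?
1300156

p(n) counts ways to write n as a sum of positive integers (order ignored).
Euler's pentagonal recurrence: p(k) = p(k-1) + p(k-2) - p(k-5) - p(k-7) + p(k-12) + p(k-15) - ... (offsets j(3j∓1)/2, signs ++--, p(0)=1, p(<0)=0).
DP table for k = 0..61: p(0)=1, p(1)=1, p(2)=2, p(3)=3, p(4)=5, p(5)=7, p(6)=11, p(7)=15, p(8)=22, p(9)=30, p(10)=42, p(11)=56, p(12)=77, p(13)=101, p(14)=135, p(15)=176, p(16)=231, p(17)=297, p(18)=385, p(19)=490, p(20)=627, p(21)=792, p(22)=1002, p(23)=1255, p(24)=1575, p(25)=1958, p(26)=2436, p(27)=3010, p(28)=3718, p(29)=4565, p(30)=5604, p(31)=6842, p(32)=8349, p(33)=10143, p(34)=12310, p(35)=14883, p(36)=17977, p(37)=21637, p(38)=26015, p(39)=31185, p(40)=37338, p(41)=44583, p(42)=53174, p(43)=63261, p(44)=75175, p(45)=89134, p(46)=105558, p(47)=124754, p(48)=147273, p(49)=173525, p(50)=204226, p(51)=239943, p(52)=281589, p(53)=329931, p(54)=386155, p(55)=451276, p(56)=526823, p(57)=614154, p(58)=715220, p(59)=831820, p(60)=966467, p(61)=1121505.
Final step: p(62) = p(61) + p(60) - p(57) - p(55) + p(50) + p(47) - p(40) - p(36) + p(27) + p(22) - p(11) - p(5)
= 1121505 + 966467 - 614154 - 451276 + 204226 + 124754 - 37338 - 17977 + 3010 + 1002 - 56 - 7
= 1300156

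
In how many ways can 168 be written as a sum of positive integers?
228204732751

p(n) counts ways to write n as a sum of positive integers (order ignored).
Euler's pentagonal recurrence: p(k) = p(k-1) + p(k-2) - p(k-5) - p(k-7) + p(k-12) + p(k-15) - ... (offsets j(3j∓1)/2, signs ++--, p(0)=1, p(<0)=0).
DP table for k = 0..167: p(0)=1, p(1)=1, p(2)=2, p(3)=3, p(4)=5, p(5)=7, p(6)=11, p(7)=15, p(8)=22, p(9)=30, p(10)=42, p(11)=56, p(12)=77, p(13)=101, p(14)=135, p(15)=176, p(16)=231, p(17)=297, p(18)=385, p(19)=490, p(20)=627, p(21)=792, p(22)=1002, p(23)=1255, p(24)=1575, p(25)=1958, p(26)=2436, p(27)=3010, p(28)=3718, p(29)=4565, p(30)=5604, p(31)=6842, p(32)=8349, p(33)=10143, p(34)=12310, p(35)=14883, p(36)=17977, p(37)=21637, p(38)=26015, p(39)=31185, p(40)=37338, p(41)=44583, p(42)=53174, p(43)=63261, p(44)=75175, p(45)=89134, p(46)=105558, p(47)=124754, p(48)=147273, p(49)=173525, p(50)=204226, p(51)=239943, p(52)=281589, p(53)=329931, p(54)=386155, p(55)=451276, p(56)=526823, p(57)=614154, p(58)=715220, p(59)=831820, p(60)=966467, p(61)=1121505, p(62)=1300156, p(63)=1505499, p(64)=1741630, p(65)=2012558, p(66)=2323520, p(67)=2679689, p(68)=3087735, p(69)=3554345, p(70)=4087968, p(71)=4697205, p(72)=5392783, p(73)=6185689, p(74)=7089500, p(75)=8118264, p(76)=9289091, p(77)=10619863, p(78)=12132164, p(79)=13848650, p(80)=15796476, p(81)=18004327, p(82)=20506255, p(83)=23338469, p(84)=26543660, p(85)=30167357, p(86)=34262962, p(87)=38887673, p(88)=44108109, p(89)=49995925, p(90)=56634173, p(91)=64112359, p(92)=72533807, p(93)=82010177, p(94)=92669720, p(95)=104651419, p(96)=118114304, p(97)=133230930, p(98)=150198136, p(99)=169229875, p(100)=190569292, p(101)=214481126, p(102)=241265379, p(103)=271248950, p(104)=304801365, p(105)=342325709, p(106)=384276336, p(107)=431149389, p(108)=483502844, p(109)=541946240, p(110)=607163746, p(111)=679903203, p(112)=761002156, p(113)=851376628, p(114)=952050665, p(115)=1064144451, p(116)=1188908248, p(117)=1327710076, p(118)=1482074143, p(119)=1653668665, p(120)=1844349560, p(121)=2056148051, p(122)=2291320912, p(123)=2552338241, p(124)=2841940500, p(125)=3163127352, p(126)=3519222692, p(127)=3913864295, p(128)=4351078600, p(129)=4835271870, p(130)=5371315400, p(131)=5964539504, p(132)=6620830889, p(133)=7346629512, p(134)=8149040695, p(135)=9035836076, p(136)=10015581680, p(137)=11097645016, p(138)=12292341831, p(139)=13610949895, p(140)=15065878135, p(141)=16670689208, p(142)=18440293320, p(143)=20390982757, p(144)=22540654445, p(145)=24908858009, p(146)=27517052599, p(147)=30388671978, p(148)=33549419497, p(149)=37027355200, p(150)=40853235313, p(151)=45060624582, p(152)=49686288421, p(153)=54770336324, p(154)=60356673280, p(155)=66493182097, p(156)=73232243759, p(157)=80630964769, p(158)=88751778802, p(159)=97662728555, p(160)=107438159466, p(161)=118159068427, p(162)=129913904637, p(163)=142798995930, p(164)=156919475295, p(165)=172389800255, p(166)=189334822579, p(167)=207890420102.
Final step: p(168) = p(167) + p(166) - p(163) - p(161) + p(156) + p(153) - p(146) - p(142) + p(133) + p(128) - p(117) - p(111) + p(98) + p(91) - p(76) - p(68) + p(51) + p(42) - p(23) - p(13)
= 207890420102 + 189334822579 - 142798995930 - 118159068427 + 73232243759 + 54770336324 - 27517052599 - 18440293320 + 7346629512 + 4351078600 - 1327710076 - 679903203 + 150198136 + 64112359 - 9289091 - 3087735 + 239943 + 53174 - 1255 - 101
= 228204732751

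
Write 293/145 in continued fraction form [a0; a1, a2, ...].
[2; 48, 3]

Euclidean algorithm steps:
293 = 2 × 145 + 3
145 = 48 × 3 + 1
3 = 3 × 1 + 0
Continued fraction: [2; 48, 3]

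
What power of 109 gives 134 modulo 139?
19

Baby-step giant-step with step n = ⌈√139⌉ = 12.
Baby steps 109^j mod 139 (j:value) for j=0..11: 0:1, 1:109, 2:66, 3:105, 4:47, 5:119, 6:44, 7:70, 8:124, 9:33, 10:122, 11:93.
Giant-step multiplier: 109^(-12) ≡ 109^(138-12) = 109^126 ≡ 125 (mod 139).
Giant steps γ_i = 134·125^i mod 139: γ_0=134, γ_1=70 (in table at j=7).
x = i·n + j = 1·12 + 7 = 19.
Check: 109^19 ≡ 134 (mod 139).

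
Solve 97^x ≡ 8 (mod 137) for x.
78

Baby-step giant-step with step n = ⌈√137⌉ = 12.
Baby steps 97^j mod 137 (j:value) for j=0..11: 0:1, 1:97, 2:93, 3:116, 4:18, 5:102, 6:30, 7:33, 8:50, 9:55, 10:129, 11:46.
Giant-step multiplier: 97^(-12) ≡ 97^(136-12) = 97^124 ≡ 65 (mod 137).
Giant steps γ_i = 8·65^i mod 137: γ_0=8, γ_1=109, γ_2=98, γ_3=68, γ_4=36, γ_5=11, γ_6=30 (in table at j=6).
x = i·n + j = 6·12 + 6 = 78.
Check: 97^78 ≡ 8 (mod 137).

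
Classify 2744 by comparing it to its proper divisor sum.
abundant

Proper divisors of 2744: sum = 1 + 2 + 4 + 7 + 8 + 14 + 28 + 49 + 56 + 98 + 196 + 343 + 392 + 686 + 1372 = 3256
Since 3256 > 2744, 2744 is abundant.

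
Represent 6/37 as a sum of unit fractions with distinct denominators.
1/7 + 1/52 + 1/13468

Greedy algorithm:
6/37: ceiling(37/6) = 7, use 1/7
5/259: ceiling(259/5) = 52, use 1/52
1/13468: ceiling(13468/1) = 13468, use 1/13468
Result: 6/37 = 1/7 + 1/52 + 1/13468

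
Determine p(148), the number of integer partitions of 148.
33549419497

p(n) counts ways to write n as a sum of positive integers (order ignored).
Euler's pentagonal recurrence: p(k) = p(k-1) + p(k-2) - p(k-5) - p(k-7) + p(k-12) + p(k-15) - ... (offsets j(3j∓1)/2, signs ++--, p(0)=1, p(<0)=0).
DP table for k = 0..147: p(0)=1, p(1)=1, p(2)=2, p(3)=3, p(4)=5, p(5)=7, p(6)=11, p(7)=15, p(8)=22, p(9)=30, p(10)=42, p(11)=56, p(12)=77, p(13)=101, p(14)=135, p(15)=176, p(16)=231, p(17)=297, p(18)=385, p(19)=490, p(20)=627, p(21)=792, p(22)=1002, p(23)=1255, p(24)=1575, p(25)=1958, p(26)=2436, p(27)=3010, p(28)=3718, p(29)=4565, p(30)=5604, p(31)=6842, p(32)=8349, p(33)=10143, p(34)=12310, p(35)=14883, p(36)=17977, p(37)=21637, p(38)=26015, p(39)=31185, p(40)=37338, p(41)=44583, p(42)=53174, p(43)=63261, p(44)=75175, p(45)=89134, p(46)=105558, p(47)=124754, p(48)=147273, p(49)=173525, p(50)=204226, p(51)=239943, p(52)=281589, p(53)=329931, p(54)=386155, p(55)=451276, p(56)=526823, p(57)=614154, p(58)=715220, p(59)=831820, p(60)=966467, p(61)=1121505, p(62)=1300156, p(63)=1505499, p(64)=1741630, p(65)=2012558, p(66)=2323520, p(67)=2679689, p(68)=3087735, p(69)=3554345, p(70)=4087968, p(71)=4697205, p(72)=5392783, p(73)=6185689, p(74)=7089500, p(75)=8118264, p(76)=9289091, p(77)=10619863, p(78)=12132164, p(79)=13848650, p(80)=15796476, p(81)=18004327, p(82)=20506255, p(83)=23338469, p(84)=26543660, p(85)=30167357, p(86)=34262962, p(87)=38887673, p(88)=44108109, p(89)=49995925, p(90)=56634173, p(91)=64112359, p(92)=72533807, p(93)=82010177, p(94)=92669720, p(95)=104651419, p(96)=118114304, p(97)=133230930, p(98)=150198136, p(99)=169229875, p(100)=190569292, p(101)=214481126, p(102)=241265379, p(103)=271248950, p(104)=304801365, p(105)=342325709, p(106)=384276336, p(107)=431149389, p(108)=483502844, p(109)=541946240, p(110)=607163746, p(111)=679903203, p(112)=761002156, p(113)=851376628, p(114)=952050665, p(115)=1064144451, p(116)=1188908248, p(117)=1327710076, p(118)=1482074143, p(119)=1653668665, p(120)=1844349560, p(121)=2056148051, p(122)=2291320912, p(123)=2552338241, p(124)=2841940500, p(125)=3163127352, p(126)=3519222692, p(127)=3913864295, p(128)=4351078600, p(129)=4835271870, p(130)=5371315400, p(131)=5964539504, p(132)=6620830889, p(133)=7346629512, p(134)=8149040695, p(135)=9035836076, p(136)=10015581680, p(137)=11097645016, p(138)=12292341831, p(139)=13610949895, p(140)=15065878135, p(141)=16670689208, p(142)=18440293320, p(143)=20390982757, p(144)=22540654445, p(145)=24908858009, p(146)=27517052599, p(147)=30388671978.
Final step: p(148) = p(147) + p(146) - p(143) - p(141) + p(136) + p(133) - p(126) - p(122) + p(113) + p(108) - p(97) - p(91) + p(78) + p(71) - p(56) - p(48) + p(31) + p(22) - p(3)
= 30388671978 + 27517052599 - 20390982757 - 16670689208 + 10015581680 + 7346629512 - 3519222692 - 2291320912 + 851376628 + 483502844 - 133230930 - 64112359 + 12132164 + 4697205 - 526823 - 147273 + 6842 + 1002 - 3
= 33549419497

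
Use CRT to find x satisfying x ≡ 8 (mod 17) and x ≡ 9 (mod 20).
229

Using Chinese Remainder Theorem:
M = 17 × 20 = 340
M1 = 20, M2 = 17
y1 = 20^(-1) mod 17 = 6
y2 = 17^(-1) mod 20 = 13
x = (8×20×6 + 9×17×13) mod 340 = 229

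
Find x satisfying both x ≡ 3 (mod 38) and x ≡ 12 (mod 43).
915

Using Chinese Remainder Theorem:
M = 38 × 43 = 1634
M1 = 43, M2 = 38
y1 = 43^(-1) mod 38 = 23
y2 = 38^(-1) mod 43 = 17
x = (3×43×23 + 12×38×17) mod 1634 = 915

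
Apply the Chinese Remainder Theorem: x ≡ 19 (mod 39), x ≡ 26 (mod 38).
292

Using Chinese Remainder Theorem:
M = 39 × 38 = 1482
M1 = 38, M2 = 39
y1 = 38^(-1) mod 39 = 38
y2 = 39^(-1) mod 38 = 1
x = (19×38×38 + 26×39×1) mod 1482 = 292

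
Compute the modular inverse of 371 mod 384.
59

gcd(371, 384) = 1, so the inverse exists.
Extended Euclidean algorithm on (384, 371):
384 = 1 × 371 + 13  ⟹  13 = (1)·384 + (-1)·371
371 = 28 × 13 + 7  ⟹  7 = (-28)·384 + (29)·371
13 = 1 × 7 + 6  ⟹  6 = (29)·384 + (-30)·371
7 = 1 × 6 + 1  ⟹  1 = (-57)·384 + (59)·371
So (59)·371 ≡ 1 (mod 384), i.e. 371^(-1) ≡ 59 (mod 384).
Check: 371 × 59 = 21889 ≡ 1 (mod 384)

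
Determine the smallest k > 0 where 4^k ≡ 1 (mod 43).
7

43 is prime, so ord(4) divides φ(43) = 42.
Divisors of 42: 1, 2, 3, 6, 7, 14, 21, 42.
Repeated squaring: 4^1 ≡ 4, 4^2 ≡ 16, 4^4 ≡ 41, 4^8 ≡ 4, 4^16 ≡ 16, 4^32 ≡ 41 (mod 43).
Test 4^d mod 43 for each divisor d in increasing order:
4^1 ≡ 4
4^2 ≡ 16
4^3 = 4^2·4^1 ≡ 21
4^6 = 4^4·4^2 ≡ 11
4^7 = 4^4·4^2·4^1 ≡ 1  ← first divisor giving 1
The order is 7.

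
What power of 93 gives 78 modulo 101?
12

Baby-step giant-step with step n = ⌈√101⌉ = 11.
Baby steps 93^j mod 101 (j:value) for j=0..10: 0:1, 1:93, 2:64, 3:94, 4:56, 5:57, 6:49, 7:12, 8:5, 9:61, 10:17.
Giant-step multiplier: 93^(-11) ≡ 93^(100-11) = 93^89 ≡ 75 (mod 101).
Giant steps γ_i = 78·75^i mod 101: γ_0=78, γ_1=93 (in table at j=1).
x = i·n + j = 1·11 + 1 = 12.
Check: 93^12 ≡ 78 (mod 101).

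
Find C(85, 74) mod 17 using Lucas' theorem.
0

Using Lucas' theorem:
Write n=85 and k=74 in base 17:
n in base 17: [5, 0]
k in base 17: [4, 6]
C(85,74) mod 17 = ∏ C(n_i, k_i) mod 17
Digit binomials (mod 17): C(5,4) = 5; C(0,6) = 0 (k_i > n_i)
Product: 5 × 0 = 0 ≡ 0 (mod 17)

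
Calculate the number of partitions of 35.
14883

p(n) counts ways to write n as a sum of positive integers (order ignored).
Euler's pentagonal recurrence: p(k) = p(k-1) + p(k-2) - p(k-5) - p(k-7) + p(k-12) + p(k-15) - ... (offsets j(3j∓1)/2, signs ++--, p(0)=1, p(<0)=0).
DP table for k = 0..34: p(0)=1, p(1)=1, p(2)=2, p(3)=3, p(4)=5, p(5)=7, p(6)=11, p(7)=15, p(8)=22, p(9)=30, p(10)=42, p(11)=56, p(12)=77, p(13)=101, p(14)=135, p(15)=176, p(16)=231, p(17)=297, p(18)=385, p(19)=490, p(20)=627, p(21)=792, p(22)=1002, p(23)=1255, p(24)=1575, p(25)=1958, p(26)=2436, p(27)=3010, p(28)=3718, p(29)=4565, p(30)=5604, p(31)=6842, p(32)=8349, p(33)=10143, p(34)=12310.
Final step: p(35) = p(34) + p(33) - p(30) - p(28) + p(23) + p(20) - p(13) - p(9) + p(0)
= 12310 + 10143 - 5604 - 3718 + 1255 + 627 - 101 - 30 + 1
= 14883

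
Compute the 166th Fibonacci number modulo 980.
883

Matrix identity: Q^n = [[F_(n+1), F_n], [F_n, F_(n-1)]] with Q = [[1,1],[1,0]].
n = 166 = 10100110₂. Square-and-multiply, entries mod 980:
Q^1 = [[1,1],[1,0]]
Q^2 = (Q^1)² = [[2,1],[1,1]]
Q^5 = (Q^2)²·Q = [[8,5],[5,3]]
Q^10 = (Q^5)² = [[89,55],[55,34]]
Q^20 = (Q^10)² = [[166,885],[885,261]]
Q^41 = (Q^20)²·Q = [[916,321],[321,595]]
Q^83 = (Q^41)²·Q = [[248,317],[317,911]]
Q^166 = (Q^83)² = [[293,883],[883,390]]
F_166 mod 980 = Q^166[0][1] = 883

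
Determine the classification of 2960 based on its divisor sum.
abundant

Proper divisors of 2960: sum = 1 + 2 + 4 + 5 + 8 + 10 + 16 + 20 + ... + 370 + 592 + 740 + 1480 (19 divisors) = 4108
Since 4108 > 2960, 2960 is abundant.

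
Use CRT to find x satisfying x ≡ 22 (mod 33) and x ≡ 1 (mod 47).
847

Using Chinese Remainder Theorem:
M = 33 × 47 = 1551
M1 = 47, M2 = 33
y1 = 47^(-1) mod 33 = 26
y2 = 33^(-1) mod 47 = 10
x = (22×47×26 + 1×33×10) mod 1551 = 847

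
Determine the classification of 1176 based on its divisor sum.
abundant

Proper divisors of 1176: sum = 1 + 2 + 3 + 4 + 6 + 7 + 8 + 12 + ... + 196 + 294 + 392 + 588 (23 divisors) = 2244
Since 2244 > 1176, 1176 is abundant.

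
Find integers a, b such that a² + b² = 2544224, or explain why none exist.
Not possible

Factorization: 2544224 = 2^5 × 43^3
By Fermat: n is sum of two squares iff every prime p ≡ 3 (mod 4) appears to even power.
Prime(s) ≡ 3 (mod 4) with odd exponent: [(43, 3)]
Therefore 2544224 cannot be expressed as a² + b².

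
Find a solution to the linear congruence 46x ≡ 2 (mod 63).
x ≡ 11 (mod 63)

gcd(46, 63) = 1, which divides 2, so solutions exist.
Find 46^(-1) mod 63 by the extended Euclidean algorithm:
63 = 1 × 46 + 17  ⟹  17 = (1)·63 + (-1)·46
46 = 2 × 17 + 12  ⟹  12 = (-2)·63 + (3)·46
17 = 1 × 12 + 5  ⟹  5 = (3)·63 + (-4)·46
12 = 2 × 5 + 2  ⟹  2 = (-8)·63 + (11)·46
5 = 2 × 2 + 1  ⟹  1 = (19)·63 + (-26)·46
So (-26)·46 ≡ 1 (mod 63), i.e. 46^(-1) ≡ -26 ≡ 37 (mod 63).
x ≡ 37 × 2 = 74 ≡ 11 (mod 63).
Check: 46 × 11 = 506 ≡ 2 (mod 63).
Unique solution: x ≡ 11 (mod 63)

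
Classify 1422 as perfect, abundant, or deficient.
abundant

Proper divisors of 1422: sum = 1 + 2 + 3 + 6 + 9 + 18 + 79 + 158 + 237 + 474 + 711 = 1698
Since 1698 > 1422, 1422 is abundant.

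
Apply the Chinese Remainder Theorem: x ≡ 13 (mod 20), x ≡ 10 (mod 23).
33

Using Chinese Remainder Theorem:
M = 20 × 23 = 460
M1 = 23, M2 = 20
y1 = 23^(-1) mod 20 = 7
y2 = 20^(-1) mod 23 = 15
x = (13×23×7 + 10×20×15) mod 460 = 33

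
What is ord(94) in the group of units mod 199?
99

199 is prime, so ord(94) divides φ(199) = 198.
Divisors of 198: 1, 2, 3, 6, 9, 11, 18, 22, 33, 66, 99, 198.
Repeated squaring: 94^1 ≡ 94, 94^2 ≡ 80, 94^4 ≡ 32, 94^8 ≡ 29, 94^16 ≡ 45, 94^32 ≡ 35, 94^64 ≡ 31, 94^128 ≡ 165 (mod 199).
Test 94^d mod 199 for each divisor d in increasing order:
94^1 ≡ 94
94^2 ≡ 80
94^3 = 94^2·94^1 ≡ 157
94^6 = 94^4·94^2 ≡ 172
94^9 = 94^8·94^1 ≡ 139
94^11 = 94^8·94^2·94^1 ≡ 175
94^18 = 94^16·94^2 ≡ 18
94^22 = 94^16·94^4·94^2 ≡ 178
94^33 = 94^32·94^1 ≡ 106
94^66 = 94^64·94^2 ≡ 92
94^99 = 94^64·94^32·94^2·94^1 ≡ 1  ← first divisor giving 1
The order is 99.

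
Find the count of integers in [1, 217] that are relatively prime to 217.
180

217 = 7 × 31
φ(n) = n × ∏(1 - 1/p) for each prime p dividing n
φ(217) = 217 × (1 - 1/7) × (1 - 1/31) = 180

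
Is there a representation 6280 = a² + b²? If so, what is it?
14² + 78² (a=14, b=78)

Factorization: 6280 = 2^3 × 5 × 157
By Fermat: n is sum of two squares iff every prime p ≡ 3 (mod 4) appears to even power.
All primes ≡ 3 (mod 4) appear to even power.
Search a = 0, 1, 2, … for 6280 - a² a perfect square: first hit at a = 14: 6280 - 196 = 6084 = 78².
6280 = 14² + 78² = 196 + 6084 ✓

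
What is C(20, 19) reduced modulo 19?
1

Using Lucas' theorem:
Write n=20 and k=19 in base 19:
n in base 19: [1, 1]
k in base 19: [1, 0]
C(20,19) mod 19 = ∏ C(n_i, k_i) mod 19
Digit binomials (mod 19): C(1,1) = 1; C(1,0) = 1
Product: 1 × 1 = 1 ≡ 1 (mod 19)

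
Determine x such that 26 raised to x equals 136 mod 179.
51

Baby-step giant-step with step n = ⌈√179⌉ = 14.
Baby steps 26^j mod 179 (j:value) for j=0..13: 0:1, 1:26, 2:139, 3:34, 4:168, 5:72, 6:82, 7:163, 8:121, 9:103, 10:172, 11:176, 12:101, 13:120.
Giant-step multiplier: 26^(-14) ≡ 26^(178-14) = 26^164 ≡ 93 (mod 179).
Giant steps γ_i = 136·93^i mod 179: γ_0=136, γ_1=118, γ_2=55, γ_3=103 (in table at j=9).
x = i·n + j = 3·14 + 9 = 51.
Check: 26^51 ≡ 136 (mod 179).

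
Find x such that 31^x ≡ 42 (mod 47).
8

Baby-step giant-step with step n = ⌈√47⌉ = 7.
Baby steps 31^j mod 47 (j:value) for j=0..6: 0:1, 1:31, 2:21, 3:40, 4:18, 5:41, 6:2.
Giant-step multiplier: 31^(-7) ≡ 31^(46-7) = 31^39 ≡ 22 (mod 47).
Giant steps γ_i = 42·22^i mod 47: γ_0=42, γ_1=31 (in table at j=1).
x = i·n + j = 1·7 + 1 = 8.
Check: 31^8 ≡ 42 (mod 47).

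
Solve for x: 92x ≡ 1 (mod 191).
27

gcd(92, 191) = 1, so the inverse exists.
Extended Euclidean algorithm on (191, 92):
191 = 2 × 92 + 7  ⟹  7 = (1)·191 + (-2)·92
92 = 13 × 7 + 1  ⟹  1 = (-13)·191 + (27)·92
So (27)·92 ≡ 1 (mod 191), i.e. 92^(-1) ≡ 27 (mod 191).
Check: 92 × 27 = 2484 ≡ 1 (mod 191)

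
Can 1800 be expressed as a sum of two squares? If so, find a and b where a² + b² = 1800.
6² + 42² (a=6, b=42)

Factorization: 1800 = 2^3 × 3^2 × 5^2
By Fermat: n is sum of two squares iff every prime p ≡ 3 (mod 4) appears to even power.
All primes ≡ 3 (mod 4) appear to even power.
Search a = 0, 1, 2, … for 1800 - a² a perfect square: first hit at a = 6: 1800 - 36 = 1764 = 42².
1800 = 6² + 42² = 36 + 1764 ✓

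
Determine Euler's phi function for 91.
72

91 = 7 × 13
φ(n) = n × ∏(1 - 1/p) for each prime p dividing n
φ(91) = 91 × (1 - 1/7) × (1 - 1/13) = 72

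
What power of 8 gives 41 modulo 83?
68

Baby-step giant-step with step n = ⌈√83⌉ = 10.
Baby steps 8^j mod 83 (j:value) for j=0..9: 0:1, 1:8, 2:64, 3:14, 4:29, 5:66, 6:30, 7:74, 8:11, 9:5.
Giant-step multiplier: 8^(-10) ≡ 8^(82-10) = 8^72 ≡ 27 (mod 83).
Giant steps γ_i = 41·27^i mod 83: γ_0=41, γ_1=28, γ_2=9, γ_3=77, γ_4=4, γ_5=25, γ_6=11 (in table at j=8).
x = i·n + j = 6·10 + 8 = 68.
Check: 8^68 ≡ 41 (mod 83).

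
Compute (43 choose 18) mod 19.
0

Using Lucas' theorem:
Write n=43 and k=18 in base 19:
n in base 19: [2, 5]
k in base 19: [0, 18]
C(43,18) mod 19 = ∏ C(n_i, k_i) mod 19
Digit binomials (mod 19): C(2,0) = 1; C(5,18) = 0 (k_i > n_i)
Product: 1 × 0 = 0 ≡ 0 (mod 19)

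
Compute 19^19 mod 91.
33

Repeated squaring. Binary of 19 = 10011.
19^1 ≡ 19 (mod 91); 19^2 ≡ 88 (mod 91); 19^4 ≡ 9 (mod 91); 19^8 ≡ 81 (mod 91); 19^16 ≡ 9 (mod 91)
19^19 = 19^1 × 19^2 × 19^16 ≡ 33 (mod 91)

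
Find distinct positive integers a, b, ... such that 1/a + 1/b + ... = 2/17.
1/9 + 1/153

Greedy algorithm:
2/17: ceiling(17/2) = 9, use 1/9
1/153: ceiling(153/1) = 153, use 1/153
Result: 2/17 = 1/9 + 1/153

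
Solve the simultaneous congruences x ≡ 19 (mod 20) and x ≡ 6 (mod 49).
839

Using Chinese Remainder Theorem:
M = 20 × 49 = 980
M1 = 49, M2 = 20
y1 = 49^(-1) mod 20 = 9
y2 = 20^(-1) mod 49 = 27
x = (19×49×9 + 6×20×27) mod 980 = 839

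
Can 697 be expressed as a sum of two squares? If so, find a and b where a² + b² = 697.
11² + 24² (a=11, b=24)

Factorization: 697 = 17 × 41
By Fermat: n is sum of two squares iff every prime p ≡ 3 (mod 4) appears to even power.
All primes ≡ 3 (mod 4) appear to even power.
Search a = 0, 1, 2, … for 697 - a² a perfect square: first hit at a = 11: 697 - 121 = 576 = 24².
697 = 11² + 24² = 121 + 576 ✓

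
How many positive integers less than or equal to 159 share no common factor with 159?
104

159 = 3 × 53
φ(n) = n × ∏(1 - 1/p) for each prime p dividing n
φ(159) = 159 × (1 - 1/3) × (1 - 1/53) = 104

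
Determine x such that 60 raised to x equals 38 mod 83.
50

Baby-step giant-step with step n = ⌈√83⌉ = 10.
Baby steps 60^j mod 83 (j:value) for j=0..9: 0:1, 1:60, 2:31, 3:34, 4:48, 5:58, 6:77, 7:55, 8:63, 9:45.
Giant-step multiplier: 60^(-10) ≡ 60^(82-10) = 60^72 ≡ 17 (mod 83).
Giant steps γ_i = 38·17^i mod 83: γ_0=38, γ_1=65, γ_2=26, γ_3=27, γ_4=44, γ_5=1 (in table at j=0).
x = i·n + j = 5·10 + 0 = 50.
Check: 60^50 ≡ 38 (mod 83).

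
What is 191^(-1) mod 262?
107

gcd(191, 262) = 1, so the inverse exists.
Extended Euclidean algorithm on (262, 191):
262 = 1 × 191 + 71  ⟹  71 = (1)·262 + (-1)·191
191 = 2 × 71 + 49  ⟹  49 = (-2)·262 + (3)·191
71 = 1 × 49 + 22  ⟹  22 = (3)·262 + (-4)·191
49 = 2 × 22 + 5  ⟹  5 = (-8)·262 + (11)·191
22 = 4 × 5 + 2  ⟹  2 = (35)·262 + (-48)·191
5 = 2 × 2 + 1  ⟹  1 = (-78)·262 + (107)·191
So (107)·191 ≡ 1 (mod 262), i.e. 191^(-1) ≡ 107 (mod 262).
Check: 191 × 107 = 20437 ≡ 1 (mod 262)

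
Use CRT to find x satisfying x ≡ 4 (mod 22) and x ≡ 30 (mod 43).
202

Using Chinese Remainder Theorem:
M = 22 × 43 = 946
M1 = 43, M2 = 22
y1 = 43^(-1) mod 22 = 21
y2 = 22^(-1) mod 43 = 2
x = (4×43×21 + 30×22×2) mod 946 = 202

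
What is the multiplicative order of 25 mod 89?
22

89 is prime, so ord(25) divides φ(89) = 88.
Divisors of 88: 1, 2, 4, 8, 11, 22, 44, 88.
Repeated squaring: 25^1 ≡ 25, 25^2 ≡ 2, 25^4 ≡ 4, 25^8 ≡ 16, 25^16 ≡ 78, 25^32 ≡ 32, 25^64 ≡ 45 (mod 89).
Test 25^d mod 89 for each divisor d in increasing order:
25^1 ≡ 25
25^2 ≡ 2
25^4 ≡ 4
25^8 ≡ 16
25^11 = 25^8·25^2·25^1 ≡ 88
25^22 = 25^16·25^4·25^2 ≡ 1  ← first divisor giving 1
The order is 22.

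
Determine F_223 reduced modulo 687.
463

Matrix identity: Q^n = [[F_(n+1), F_n], [F_n, F_(n-1)]] with Q = [[1,1],[1,0]].
n = 223 = 11011111₂. Square-and-multiply, entries mod 687:
Q^1 = [[1,1],[1,0]]
Q^3 = (Q^1)²·Q = [[3,2],[2,1]]
Q^6 = (Q^3)² = [[13,8],[8,5]]
Q^13 = (Q^6)²·Q = [[377,233],[233,144]]
Q^27 = (Q^13)²·Q = [[417,623],[623,481]]
Q^55 = (Q^27)²·Q = [[288,52],[52,236]]
Q^111 = (Q^55)²·Q = [[228,460],[460,455]]
Q^223 = (Q^111)²·Q = [[684,463],[463,221]]
F_223 mod 687 = Q^223[0][1] = 463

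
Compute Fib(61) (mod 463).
83

Matrix identity: Q^n = [[F_(n+1), F_n], [F_n, F_(n-1)]] with Q = [[1,1],[1,0]].
n = 61 = 111101₂. Square-and-multiply, entries mod 463:
Q^1 = [[1,1],[1,0]]
Q^3 = (Q^1)²·Q = [[3,2],[2,1]]
Q^7 = (Q^3)²·Q = [[21,13],[13,8]]
Q^15 = (Q^7)²·Q = [[61,147],[147,377]]
Q^30 = (Q^15)² = [[328,29],[29,299]]
Q^61 = (Q^30)²·Q = [[209,83],[83,126]]
F_61 mod 463 = Q^61[0][1] = 83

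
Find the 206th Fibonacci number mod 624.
185

Matrix identity: Q^n = [[F_(n+1), F_n], [F_n, F_(n-1)]] with Q = [[1,1],[1,0]].
n = 206 = 11001110₂. Square-and-multiply, entries mod 624:
Q^1 = [[1,1],[1,0]]
Q^3 = (Q^1)²·Q = [[3,2],[2,1]]
Q^6 = (Q^3)² = [[13,8],[8,5]]
Q^12 = (Q^6)² = [[233,144],[144,89]]
Q^25 = (Q^12)²·Q = [[337,145],[145,192]]
Q^51 = (Q^25)²·Q = [[387,434],[434,577]]
Q^103 = (Q^51)²·Q = [[213,541],[541,296]]
Q^206 = (Q^103)² = [[466,185],[185,281]]
F_206 mod 624 = Q^206[0][1] = 185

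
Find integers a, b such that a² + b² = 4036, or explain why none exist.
30² + 56² (a=30, b=56)

Factorization: 4036 = 2^2 × 1009
By Fermat: n is sum of two squares iff every prime p ≡ 3 (mod 4) appears to even power.
All primes ≡ 3 (mod 4) appear to even power.
Search a = 0, 1, 2, … for 4036 - a² a perfect square: first hit at a = 30: 4036 - 900 = 3136 = 56².
4036 = 30² + 56² = 900 + 3136 ✓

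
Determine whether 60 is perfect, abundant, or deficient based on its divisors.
abundant

Proper divisors of 60: sum = 1 + 2 + 3 + 4 + 5 + 6 + 10 + 12 + 15 + 20 + 30 = 108
Since 108 > 60, 60 is abundant.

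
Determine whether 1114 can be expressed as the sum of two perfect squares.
5² + 33² (a=5, b=33)

Factorization: 1114 = 2 × 557
By Fermat: n is sum of two squares iff every prime p ≡ 3 (mod 4) appears to even power.
All primes ≡ 3 (mod 4) appear to even power.
Search a = 0, 1, 2, … for 1114 - a² a perfect square: first hit at a = 5: 1114 - 25 = 1089 = 33².
1114 = 5² + 33² = 25 + 1089 ✓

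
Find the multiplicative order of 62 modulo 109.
108

109 is prime, so ord(62) divides φ(109) = 108.
Divisors of 108: 1, 2, 3, 4, 6, 9, 12, 18, 27, 36, 54, 108.
Repeated squaring: 62^1 ≡ 62, 62^2 ≡ 29, 62^4 ≡ 78, 62^8 ≡ 89, 62^16 ≡ 73, 62^32 ≡ 97, 62^64 ≡ 35 (mod 109).
Test 62^d mod 109 for each divisor d in increasing order:
62^1 ≡ 62
62^2 ≡ 29
62^3 = 62^2·62^1 ≡ 54
62^4 ≡ 78
62^6 = 62^4·62^2 ≡ 82
62^9 = 62^8·62^1 ≡ 68
62^12 = 62^8·62^4 ≡ 75
62^18 = 62^16·62^2 ≡ 46
62^27 = 62^16·62^8·62^2·62^1 ≡ 76
62^36 = 62^32·62^4 ≡ 45
62^54 = 62^32·62^16·62^4·62^2 ≡ 108
62^108 = 62^64·62^32·62^8·62^4 ≡ 1  ← first divisor giving 1
The order is 108.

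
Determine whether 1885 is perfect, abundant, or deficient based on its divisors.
deficient

Proper divisors of 1885: sum = 1 + 5 + 13 + 29 + 65 + 145 + 377 = 635
Since 635 < 1885, 1885 is deficient.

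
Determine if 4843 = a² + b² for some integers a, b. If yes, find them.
Not possible

Factorization: 4843 = 29 × 167
By Fermat: n is sum of two squares iff every prime p ≡ 3 (mod 4) appears to even power.
Prime(s) ≡ 3 (mod 4) with odd exponent: [(167, 1)]
Therefore 4843 cannot be expressed as a² + b².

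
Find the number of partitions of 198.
3345365983698

p(n) counts ways to write n as a sum of positive integers (order ignored).
Euler's pentagonal recurrence: p(k) = p(k-1) + p(k-2) - p(k-5) - p(k-7) + p(k-12) + p(k-15) - ... (offsets j(3j∓1)/2, signs ++--, p(0)=1, p(<0)=0).
DP table for k = 0..197: p(0)=1, p(1)=1, p(2)=2, p(3)=3, p(4)=5, p(5)=7, p(6)=11, p(7)=15, p(8)=22, p(9)=30, p(10)=42, p(11)=56, p(12)=77, p(13)=101, p(14)=135, p(15)=176, p(16)=231, p(17)=297, p(18)=385, p(19)=490, p(20)=627, p(21)=792, p(22)=1002, p(23)=1255, p(24)=1575, p(25)=1958, p(26)=2436, p(27)=3010, p(28)=3718, p(29)=4565, p(30)=5604, p(31)=6842, p(32)=8349, p(33)=10143, p(34)=12310, p(35)=14883, p(36)=17977, p(37)=21637, p(38)=26015, p(39)=31185, p(40)=37338, p(41)=44583, p(42)=53174, p(43)=63261, p(44)=75175, p(45)=89134, p(46)=105558, p(47)=124754, p(48)=147273, p(49)=173525, p(50)=204226, p(51)=239943, p(52)=281589, p(53)=329931, p(54)=386155, p(55)=451276, p(56)=526823, p(57)=614154, p(58)=715220, p(59)=831820, p(60)=966467, p(61)=1121505, p(62)=1300156, p(63)=1505499, p(64)=1741630, p(65)=2012558, p(66)=2323520, p(67)=2679689, p(68)=3087735, p(69)=3554345, p(70)=4087968, p(71)=4697205, p(72)=5392783, p(73)=6185689, p(74)=7089500, p(75)=8118264, p(76)=9289091, p(77)=10619863, p(78)=12132164, p(79)=13848650, p(80)=15796476, p(81)=18004327, p(82)=20506255, p(83)=23338469, p(84)=26543660, p(85)=30167357, p(86)=34262962, p(87)=38887673, p(88)=44108109, p(89)=49995925, p(90)=56634173, p(91)=64112359, p(92)=72533807, p(93)=82010177, p(94)=92669720, p(95)=104651419, p(96)=118114304, p(97)=133230930, p(98)=150198136, p(99)=169229875, p(100)=190569292, p(101)=214481126, p(102)=241265379, p(103)=271248950, p(104)=304801365, p(105)=342325709, p(106)=384276336, p(107)=431149389, p(108)=483502844, p(109)=541946240, p(110)=607163746, p(111)=679903203, p(112)=761002156, p(113)=851376628, p(114)=952050665, p(115)=1064144451, p(116)=1188908248, p(117)=1327710076, p(118)=1482074143, p(119)=1653668665, p(120)=1844349560, p(121)=2056148051, p(122)=2291320912, p(123)=2552338241, p(124)=2841940500, p(125)=3163127352, p(126)=3519222692, p(127)=3913864295, p(128)=4351078600, p(129)=4835271870, p(130)=5371315400, p(131)=5964539504, p(132)=6620830889, p(133)=7346629512, p(134)=8149040695, p(135)=9035836076, p(136)=10015581680, p(137)=11097645016, p(138)=12292341831, p(139)=13610949895, p(140)=15065878135, p(141)=16670689208, p(142)=18440293320, p(143)=20390982757, p(144)=22540654445, p(145)=24908858009, p(146)=27517052599, p(147)=30388671978, p(148)=33549419497, p(149)=37027355200, p(150)=40853235313, p(151)=45060624582, p(152)=49686288421, p(153)=54770336324, p(154)=60356673280, p(155)=66493182097, p(156)=73232243759, p(157)=80630964769, p(158)=88751778802, p(159)=97662728555, p(160)=107438159466, p(161)=118159068427, p(162)=129913904637, p(163)=142798995930, p(164)=156919475295, p(165)=172389800255, p(166)=189334822579, p(167)=207890420102, p(168)=228204732751, p(169)=250438925115, p(170)=274768617130, p(171)=301384802048, p(172)=330495499613, p(173)=362326859895, p(174)=397125074750, p(175)=435157697830, p(176)=476715857290, p(177)=522115831195, p(178)=571701605655, p(179)=625846753120, p(180)=684957390936, p(181)=749474411781, p(182)=819876908323, p(183)=896684817527, p(184)=980462880430, p(185)=1071823774337, p(186)=1171432692373, p(187)=1280011042268, p(188)=1398341745571, p(189)=1527273599625, p(190)=1667727404093, p(191)=1820701100652, p(192)=1987276856363, p(193)=2168627105469, p(194)=2366022741845, p(195)=2580840212973, p(196)=2814570987591, p(197)=3068829878530.
Final step: p(198) = p(197) + p(196) - p(193) - p(191) + p(186) + p(183) - p(176) - p(172) + p(163) + p(158) - p(147) - p(141) + p(128) + p(121) - p(106) - p(98) + p(81) + p(72) - p(53) - p(43) + p(22) + p(11)
= 3068829878530 + 2814570987591 - 2168627105469 - 1820701100652 + 1171432692373 + 896684817527 - 476715857290 - 330495499613 + 142798995930 + 88751778802 - 30388671978 - 16670689208 + 4351078600 + 2056148051 - 384276336 - 150198136 + 18004327 + 5392783 - 329931 - 63261 + 1002 + 56
= 3345365983698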